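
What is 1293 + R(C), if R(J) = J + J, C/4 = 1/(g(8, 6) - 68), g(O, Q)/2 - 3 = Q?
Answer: 32321/25 ≈ 1292.8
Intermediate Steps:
g(O, Q) = 6 + 2*Q
C = -2/25 (C = 4/((6 + 2*6) - 68) = 4/((6 + 12) - 68) = 4/(18 - 68) = 4/(-50) = 4*(-1/50) = -2/25 ≈ -0.080000)
R(J) = 2*J
1293 + R(C) = 1293 + 2*(-2/25) = 1293 - 4/25 = 32321/25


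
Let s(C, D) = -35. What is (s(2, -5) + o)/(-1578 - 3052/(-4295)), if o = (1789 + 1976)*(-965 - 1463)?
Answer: 39262549225/6774458 ≈ 5795.7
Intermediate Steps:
o = -9141420 (o = 3765*(-2428) = -9141420)
(s(2, -5) + o)/(-1578 - 3052/(-4295)) = (-35 - 9141420)/(-1578 - 3052/(-4295)) = -9141455/(-1578 - 3052*(-1/4295)) = -9141455/(-1578 + 3052/4295) = -9141455/(-6774458/4295) = -9141455*(-4295/6774458) = 39262549225/6774458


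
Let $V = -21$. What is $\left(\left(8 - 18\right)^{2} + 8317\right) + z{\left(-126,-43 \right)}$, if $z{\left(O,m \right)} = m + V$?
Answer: $8353$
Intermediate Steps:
$z{\left(O,m \right)} = -21 + m$ ($z{\left(O,m \right)} = m - 21 = -21 + m$)
$\left(\left(8 - 18\right)^{2} + 8317\right) + z{\left(-126,-43 \right)} = \left(\left(8 - 18\right)^{2} + 8317\right) - 64 = \left(\left(-10\right)^{2} + 8317\right) - 64 = \left(100 + 8317\right) - 64 = 8417 - 64 = 8353$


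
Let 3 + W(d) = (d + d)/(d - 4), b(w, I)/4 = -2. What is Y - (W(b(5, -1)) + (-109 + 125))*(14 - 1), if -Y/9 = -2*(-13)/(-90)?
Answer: -2756/15 ≈ -183.73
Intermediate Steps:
b(w, I) = -8 (b(w, I) = 4*(-2) = -8)
W(d) = -3 + 2*d/(-4 + d) (W(d) = -3 + (d + d)/(d - 4) = -3 + (2*d)/(-4 + d) = -3 + 2*d/(-4 + d))
Y = 13/5 (Y = -9*(-2*(-13))/(-90) = -234*(-1)/90 = -9*(-13/45) = 13/5 ≈ 2.6000)
Y - (W(b(5, -1)) + (-109 + 125))*(14 - 1) = 13/5 - ((12 - 1*(-8))/(-4 - 8) + (-109 + 125))*(14 - 1) = 13/5 - ((12 + 8)/(-12) + 16)*13 = 13/5 - (-1/12*20 + 16)*13 = 13/5 - (-5/3 + 16)*13 = 13/5 - 43*13/3 = 13/5 - 1*559/3 = 13/5 - 559/3 = -2756/15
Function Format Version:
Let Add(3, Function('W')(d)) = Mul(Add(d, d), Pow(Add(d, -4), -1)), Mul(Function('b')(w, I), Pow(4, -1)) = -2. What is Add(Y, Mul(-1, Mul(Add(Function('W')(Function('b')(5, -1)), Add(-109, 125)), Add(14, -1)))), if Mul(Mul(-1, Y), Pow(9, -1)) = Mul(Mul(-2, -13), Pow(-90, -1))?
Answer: Rational(-2756, 15) ≈ -183.73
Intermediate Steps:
Function('b')(w, I) = -8 (Function('b')(w, I) = Mul(4, -2) = -8)
Function('W')(d) = Add(-3, Mul(2, d, Pow(Add(-4, d), -1))) (Function('W')(d) = Add(-3, Mul(Add(d, d), Pow(Add(d, -4), -1))) = Add(-3, Mul(Mul(2, d), Pow(Add(-4, d), -1))) = Add(-3, Mul(2, d, Pow(Add(-4, d), -1))))
Y = Rational(13, 5) (Y = Mul(-9, Mul(Mul(-2, -13), Pow(-90, -1))) = Mul(-9, Mul(26, Rational(-1, 90))) = Mul(-9, Rational(-13, 45)) = Rational(13, 5) ≈ 2.6000)
Add(Y, Mul(-1, Mul(Add(Function('W')(Function('b')(5, -1)), Add(-109, 125)), Add(14, -1)))) = Add(Rational(13, 5), Mul(-1, Mul(Add(Mul(Pow(Add(-4, -8), -1), Add(12, Mul(-1, -8))), Add(-109, 125)), Add(14, -1)))) = Add(Rational(13, 5), Mul(-1, Mul(Add(Mul(Pow(-12, -1), Add(12, 8)), 16), 13))) = Add(Rational(13, 5), Mul(-1, Mul(Add(Mul(Rational(-1, 12), 20), 16), 13))) = Add(Rational(13, 5), Mul(-1, Mul(Add(Rational(-5, 3), 16), 13))) = Add(Rational(13, 5), Mul(-1, Mul(Rational(43, 3), 13))) = Add(Rational(13, 5), Mul(-1, Rational(559, 3))) = Add(Rational(13, 5), Rational(-559, 3)) = Rational(-2756, 15)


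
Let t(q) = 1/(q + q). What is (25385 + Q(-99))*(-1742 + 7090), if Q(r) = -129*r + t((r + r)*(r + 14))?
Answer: 1717150494857/8415 ≈ 2.0406e+8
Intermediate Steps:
t(q) = 1/(2*q)
Q(r) = -129*r + 1/(4*r*(14 + r)) (Q(r) = -129*r + 1/(2*(((r + r)*(r + 14)))) = -129*r + 1/(2*(((2*r)*(14 + r)))) = -129*r + 1/(2*((2*r*(14 + r)))) = -129*r + (1/(2*r*(14 + r)))/2 = -129*r + 1/(4*r*(14 + r)))
(25385 + Q(-99))*(-1742 + 7090) = (25385 + (1/4)*(1 - 516*(-99)**2*(14 - 99))/(-99*(14 - 99)))*(-1742 + 7090) = (25385 + (1/4)*(-1/99)*(1 - 516*9801*(-85))/(-85))*5348 = (25385 + (1/4)*(-1/99)*(-1/85)*(1 + 429871860))*5348 = (25385 + (1/4)*(-1/99)*(-1/85)*429871861)*5348 = (25385 + 429871861/33660)*5348 = (1284330961/33660)*5348 = 1717150494857/8415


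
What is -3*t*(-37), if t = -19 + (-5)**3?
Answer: -15984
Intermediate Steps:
t = -144 (t = -19 - 125 = -144)
-3*t*(-37) = -3*(-144)*(-37) = 432*(-37) = -15984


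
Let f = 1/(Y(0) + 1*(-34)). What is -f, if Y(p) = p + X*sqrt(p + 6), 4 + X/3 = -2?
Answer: -17/394 + 9*sqrt(6)/394 ≈ 0.012806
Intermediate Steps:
X = -18 (X = -12 + 3*(-2) = -12 - 6 = -18)
Y(p) = p - 18*sqrt(6 + p) (Y(p) = p - 18*sqrt(p + 6) = p - 18*sqrt(6 + p))
f = 1/(-34 - 18*sqrt(6)) (f = 1/((0 - 18*sqrt(6 + 0)) + 1*(-34)) = 1/((0 - 18*sqrt(6)) - 34) = 1/(-18*sqrt(6) - 34) = 1/(-34 - 18*sqrt(6)) ≈ -0.012806)
-f = -(17/394 - 9*sqrt(6)/394) = -17/394 + 9*sqrt(6)/394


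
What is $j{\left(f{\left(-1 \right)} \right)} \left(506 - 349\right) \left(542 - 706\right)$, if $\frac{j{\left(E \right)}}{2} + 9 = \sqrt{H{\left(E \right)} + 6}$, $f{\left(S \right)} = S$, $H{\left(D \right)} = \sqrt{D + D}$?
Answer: $463464 - 51496 \sqrt{6 + i \sqrt{2}} \approx 3.3646 \cdot 10^{5} - 14765.0 i$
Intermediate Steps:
$H{\left(D \right)} = \sqrt{2} \sqrt{D}$ ($H{\left(D \right)} = \sqrt{2 D} = \sqrt{2} \sqrt{D}$)
$j{\left(E \right)} = -18 + 2 \sqrt{6 + \sqrt{2} \sqrt{E}}$ ($j{\left(E \right)} = -18 + 2 \sqrt{\sqrt{2} \sqrt{E} + 6} = -18 + 2 \sqrt{6 + \sqrt{2} \sqrt{E}}$)
$j{\left(f{\left(-1 \right)} \right)} \left(506 - 349\right) \left(542 - 706\right) = \left(-18 + 2 \sqrt{6 + \sqrt{2} \sqrt{-1}}\right) \left(506 - 349\right) \left(542 - 706\right) = \left(-18 + 2 \sqrt{6 + \sqrt{2} i}\right) 157 \left(-164\right) = \left(-18 + 2 \sqrt{6 + i \sqrt{2}}\right) \left(-25748\right) = 463464 - 51496 \sqrt{6 + i \sqrt{2}}$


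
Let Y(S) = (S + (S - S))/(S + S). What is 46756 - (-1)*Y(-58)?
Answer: 93513/2 ≈ 46757.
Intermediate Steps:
Y(S) = ½ (Y(S) = (S + 0)/((2*S)) = S*(1/(2*S)) = ½)
46756 - (-1)*Y(-58) = 46756 - (-1)/2 = 46756 - 1*(-½) = 46756 + ½ = 93513/2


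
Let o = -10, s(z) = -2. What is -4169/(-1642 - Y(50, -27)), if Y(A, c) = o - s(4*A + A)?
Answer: 4169/1634 ≈ 2.5514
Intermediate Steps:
Y(A, c) = -8 (Y(A, c) = -10 - 1*(-2) = -10 + 2 = -8)
-4169/(-1642 - Y(50, -27)) = -4169/(-1642 - 1*(-8)) = -4169/(-1642 + 8) = -4169/(-1634) = -4169*(-1/1634) = 4169/1634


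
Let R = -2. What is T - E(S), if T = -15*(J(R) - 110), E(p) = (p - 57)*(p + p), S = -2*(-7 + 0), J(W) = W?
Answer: 2884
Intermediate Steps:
S = 14 (S = -2*(-7) = 14)
E(p) = 2*p*(-57 + p) (E(p) = (-57 + p)*(2*p) = 2*p*(-57 + p))
T = 1680 (T = -15*(-2 - 110) = -15*(-112) = 1680)
T - E(S) = 1680 - 2*14*(-57 + 14) = 1680 - 2*14*(-43) = 1680 - 1*(-1204) = 1680 + 1204 = 2884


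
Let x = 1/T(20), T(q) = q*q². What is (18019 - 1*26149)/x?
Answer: -65040000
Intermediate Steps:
T(q) = q³
x = 1/8000 (x = 1/(20³) = 1/8000 ≈ 0.00012500)
(18019 - 1*26149)/x = (18019 - 1*26149)/(1/8000) = (18019 - 26149)*8000 = -8130*8000 = -65040000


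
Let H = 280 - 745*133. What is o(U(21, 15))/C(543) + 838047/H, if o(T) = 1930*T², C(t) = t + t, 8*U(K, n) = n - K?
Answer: -101949697/13625680 ≈ -7.4822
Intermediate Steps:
U(K, n) = -K/8 + n/8 (U(K, n) = (n - K)/8 = -K/8 + n/8)
C(t) = 2*t
H = -98805 (H = 280 - 99085 = -98805)
o(U(21, 15))/C(543) + 838047/H = (1930*(-⅛*21 + (⅛)*15)²)/((2*543)) + 838047/(-98805) = (1930*(-21/8 + 15/8)²)/1086 + 838047*(-1/98805) = (1930*(-¾)²)*(1/1086) - 39907/4705 = (1930*(9/16))*(1/1086) - 39907/4705 = (8685/8)*(1/1086) - 39907/4705 = 2895/2896 - 39907/4705 = -101949697/13625680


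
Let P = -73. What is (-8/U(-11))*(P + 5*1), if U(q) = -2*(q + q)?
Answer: 136/11 ≈ 12.364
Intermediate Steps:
U(q) = -4*q
(-8/U(-11))*(P + 5*1) = (-8/((-4*(-11))))*(-73 + 5*1) = (-8/44)*(-73 + 5) = -8*1/44*(-68) = -2/11*(-68) = 136/11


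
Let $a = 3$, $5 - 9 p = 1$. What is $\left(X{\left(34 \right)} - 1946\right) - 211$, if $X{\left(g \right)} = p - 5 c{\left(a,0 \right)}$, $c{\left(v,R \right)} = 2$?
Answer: $- \frac{19499}{9} \approx -2166.6$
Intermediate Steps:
$p = \frac{4}{9}$ ($p = \frac{5}{9} - \frac{1}{9} = \frac{4}{9} \approx 0.44444$)
$X{\left(g \right)} = - \frac{86}{9}$ ($X{\left(g \right)} = \frac{4}{9} - 10 = - \frac{86}{9}$)
$\left(X{\left(34 \right)} - 1946\right) - 211 = \left(- \frac{86}{9} - 1946\right) - 211 = - \frac{17600}{9} - 211 = - \frac{19499}{9}$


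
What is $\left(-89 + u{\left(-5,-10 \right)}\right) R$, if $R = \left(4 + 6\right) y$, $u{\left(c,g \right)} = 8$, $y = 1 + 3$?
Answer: $-3240$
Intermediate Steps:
$y = 4$
$R = 40$ ($R = \left(4 + 6\right) 4 = 10 \cdot 4 = 40$)
$\left(-89 + u{\left(-5,-10 \right)}\right) R = \left(-89 + 8\right) 40 = \left(-81\right) 40 = -3240$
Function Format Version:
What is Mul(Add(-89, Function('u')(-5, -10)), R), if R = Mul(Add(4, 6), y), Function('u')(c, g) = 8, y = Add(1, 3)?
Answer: -3240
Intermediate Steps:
y = 4
R = 40 (R = Mul(Add(4, 6), 4) = Mul(10, 4) = 40)
Mul(Add(-89, Function('u')(-5, -10)), R) = Mul(Add(-89, 8), 40) = Mul(-81, 40) = -3240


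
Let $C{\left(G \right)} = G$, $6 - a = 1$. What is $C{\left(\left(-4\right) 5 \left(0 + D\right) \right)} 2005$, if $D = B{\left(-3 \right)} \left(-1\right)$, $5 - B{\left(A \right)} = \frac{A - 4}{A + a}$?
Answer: $340850$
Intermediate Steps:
$a = 5$ ($a = 6 - 1 = 5$)
$B{\left(A \right)} = 5 - \frac{-4 + A}{5 + A}$ ($B{\left(A \right)} = 5 - \frac{A - 4}{A + 5} = 5 - \frac{-4 + A}{5 + A}$)
$D = - \frac{17}{2}$ ($D = \frac{29 + 4 \left(-3\right)}{5 - 3} \left(-1\right) = \frac{29 - 12}{2} \left(-1\right) = \frac{1}{2} \cdot 17 \left(-1\right) = \frac{17}{2} \left(-1\right) = - \frac{17}{2} \approx -8.5$)
$C{\left(\left(-4\right) 5 \left(0 + D\right) \right)} 2005 = \left(-4\right) 5 \left(0 - \frac{17}{2}\right) 2005 = \left(-20\right) \left(- \frac{17}{2}\right) 2005 = 170 \cdot 2005 = 340850$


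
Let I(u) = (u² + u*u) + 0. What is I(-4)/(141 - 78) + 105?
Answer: 6647/63 ≈ 105.51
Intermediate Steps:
I(u) = 2*u² (I(u) = (u² + u²) + 0 = 2*u² + 0 = 2*u²)
I(-4)/(141 - 78) + 105 = (2*(-4)²)/(141 - 78) + 105 = (2*16)/63 + 105 = (1/63)*32 + 105 = 32/63 + 105 = 6647/63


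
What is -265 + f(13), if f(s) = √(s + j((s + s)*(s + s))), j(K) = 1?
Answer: -265 + √14 ≈ -261.26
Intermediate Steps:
f(s) = √(1 + s) (f(s) = √(s + 1) = √(1 + s))
-265 + f(13) = -265 + √(1 + 13) = -265 + √14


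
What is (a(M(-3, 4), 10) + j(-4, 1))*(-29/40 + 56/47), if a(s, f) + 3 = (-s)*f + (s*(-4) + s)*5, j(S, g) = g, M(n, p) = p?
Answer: -44727/940 ≈ -47.582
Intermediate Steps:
a(s, f) = -3 - 15*s - f*s (a(s, f) = -3 + ((-s)*f + (s*(-4) + s)*5) = -3 + (-f*s + (-4*s + s)*5) = -3 + (-f*s - 3*s*5) = -3 + (-f*s - 15*s) = -3 + (-15*s - f*s) = -3 - 15*s - f*s)
(a(M(-3, 4), 10) + j(-4, 1))*(-29/40 + 56/47) = ((-3 - 15*4 - 1*10*4) + 1)*(-29/40 + 56/47) = ((-3 - 60 - 40) + 1)*(-29*1/40 + 56*(1/47)) = (-103 + 1)*(-29/40 + 56/47) = -102*877/1880 = -44727/940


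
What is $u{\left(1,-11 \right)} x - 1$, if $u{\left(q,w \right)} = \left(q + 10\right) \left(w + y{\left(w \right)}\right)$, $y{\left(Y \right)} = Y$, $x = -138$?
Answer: $33395$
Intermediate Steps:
$u{\left(q,w \right)} = 2 w \left(10 + q\right)$ ($u{\left(q,w \right)} = \left(q + 10\right) \left(w + w\right) = \left(10 + q\right) 2 w = 2 w \left(10 + q\right)$)
$u{\left(1,-11 \right)} x - 1 = 2 \left(-11\right) \left(10 + 1\right) \left(-138\right) - 1 = 2 \left(-11\right) 11 \left(-138\right) - 1 = \left(-242\right) \left(-138\right) - 1 = 33396 - 1 = 33395$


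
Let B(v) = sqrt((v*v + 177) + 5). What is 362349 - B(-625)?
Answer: 362349 - 3*sqrt(43423) ≈ 3.6172e+5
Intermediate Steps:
B(v) = sqrt(182 + v**2) (B(v) = sqrt((v**2 + 177) + 5) = sqrt((177 + v**2) + 5) = sqrt(182 + v**2))
362349 - B(-625) = 362349 - sqrt(182 + (-625)**2) = 362349 - sqrt(182 + 390625) = 362349 - sqrt(390807) = 362349 - 3*sqrt(43423)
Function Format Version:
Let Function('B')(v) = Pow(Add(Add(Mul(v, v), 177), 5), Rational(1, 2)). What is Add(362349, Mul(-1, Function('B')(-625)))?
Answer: Add(362349, Mul(-3, Pow(43423, Rational(1, 2)))) ≈ 3.6172e+5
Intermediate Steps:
Function('B')(v) = Pow(Add(182, Pow(v, 2)), Rational(1, 2)) (Function('B')(v) = Pow(Add(Add(Pow(v, 2), 177), 5), Rational(1, 2)) = Pow(Add(Add(177, Pow(v, 2)), 5), Rational(1, 2)) = Pow(Add(182, Pow(v, 2)), Rational(1, 2)))
Add(362349, Mul(-1, Function('B')(-625))) = Add(362349, Mul(-1, Pow(Add(182, Pow(-625, 2)), Rational(1, 2)))) = Add(362349, Mul(-1, Pow(Add(182, 390625), Rational(1, 2)))) = Add(362349, Mul(-1, Pow(390807, Rational(1, 2)))) = Add(362349, Mul(-1, Mul(3, Pow(43423, Rational(1, 2))))) = Add(362349, Mul(-3, Pow(43423, Rational(1, 2))))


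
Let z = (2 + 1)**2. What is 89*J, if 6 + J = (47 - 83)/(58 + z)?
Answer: -38982/67 ≈ -581.82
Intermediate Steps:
z = 9 (z = 3**2 = 9)
J = -438/67 (J = -6 + (47 - 83)/(58 + 9) = -6 - 36/67 = -438/67 ≈ -6.5373)
89*J = 89*(-438/67) = -38982/67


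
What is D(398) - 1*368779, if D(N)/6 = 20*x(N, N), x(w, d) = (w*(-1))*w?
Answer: -19377259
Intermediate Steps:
x(w, d) = -w² (x(w, d) = (-w)*w = -w²)
D(N) = -120*N² (D(N) = 6*(20*(-N²)) = 6*(-20*N²) = -120*N²)
D(398) - 1*368779 = -120*398² - 1*368779 = -120*158404 - 368779 = -19008480 - 368779 = -19377259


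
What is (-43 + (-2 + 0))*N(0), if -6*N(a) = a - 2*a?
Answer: 0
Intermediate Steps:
N(a) = a/6 (N(a) = -(a - 2*a)/6 = -(-1)*a/6 = a/6)
(-43 + (-2 + 0))*N(0) = (-43 + (-2 + 0))*((⅙)*0) = (-43 - 2)*0 = -45*0 = 0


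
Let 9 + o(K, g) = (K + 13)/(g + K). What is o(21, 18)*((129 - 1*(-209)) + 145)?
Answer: -51037/13 ≈ -3925.9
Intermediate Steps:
o(K, g) = -9 + (13 + K)/(K + g) (o(K, g) = -9 + (K + 13)/(g + K) = -9 + (13 + K)/(K + g))
o(21, 18)*((129 - 1*(-209)) + 145) = ((13 - 9*18 - 8*21)/(21 + 18))*((129 - 1*(-209)) + 145) = ((13 - 162 - 168)/39)*((129 + 209) + 145) = ((1/39)*(-317))*(338 + 145) = -317/39*483 = -51037/13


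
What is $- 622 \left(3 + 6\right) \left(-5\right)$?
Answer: $27990$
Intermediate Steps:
$- 622 \left(3 + 6\right) \left(-5\right) = - 622 \cdot 9 \left(-5\right) = \left(-622\right) \left(-45\right) = 27990$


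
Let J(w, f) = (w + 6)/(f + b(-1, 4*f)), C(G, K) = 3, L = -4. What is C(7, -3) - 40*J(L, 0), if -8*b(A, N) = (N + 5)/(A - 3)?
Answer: -509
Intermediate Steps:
b(A, N) = -(5 + N)/(8*(-3 + A)) (b(A, N) = -(N + 5)/(8*(A - 3)) = -(5 + N)/(8*(-3 + A)))
J(w, f) = (6 + w)/(5/32 + 9*f/8) (J(w, f) = (w + 6)/(f + (-5 - 4*f)/(8*(-3 - 1))) = (6 + w)/(f + (⅛)*(-5 - 4*f)/(-4)) = (6 + w)/(f + (⅛)*(-¼)*(-5 - 4*f)) = (6 + w)/(f + (5/32 + f/8)) = (6 + w)/(5/32 + 9*f/8))
C(7, -3) - 40*J(L, 0) = 3 - 1280*(6 - 4)/(5 + 36*0) = 3 - 1280*2/(5 + 0) = 3 - 1280*2/5 = 3 - 40*64/5 = 3 - 512 = -509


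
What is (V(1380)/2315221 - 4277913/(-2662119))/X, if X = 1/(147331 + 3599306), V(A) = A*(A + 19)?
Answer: 2087550398487310343/228273844937 ≈ 9.1449e+6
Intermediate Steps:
V(A) = A*(19 + A)
X = 1/3746637 ≈ 2.6691e-7
(V(1380)/2315221 - 4277913/(-2662119))/X = ((1380*(19 + 1380))/2315221 - 4277913/(-2662119))/(1/3746637) = ((1380*1399)*(1/2315221) - 4277913*(-1/2662119))*3746637 = (1930620*(1/2315221) + 1425971/887373)*3746637 = (1930620/2315221 + 1425971/887373)*3746637 = (5014618065851/2054464604433)*3746637 = 2087550398487310343/228273844937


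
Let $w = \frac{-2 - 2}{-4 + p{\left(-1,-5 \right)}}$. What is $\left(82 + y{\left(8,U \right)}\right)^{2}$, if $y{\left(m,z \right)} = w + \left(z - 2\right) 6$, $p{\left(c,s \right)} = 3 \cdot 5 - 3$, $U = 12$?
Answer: $\frac{80089}{4} \approx 20022.0$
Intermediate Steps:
$p{\left(c,s \right)} = 12$ ($p{\left(c,s \right)} = 15 - 3 = 12$)
$w = - \frac{1}{2}$ ($w = \frac{-2 - 2}{-4 + 12} = - \frac{4}{8} = \left(-4\right) \frac{1}{8} = - \frac{1}{2} \approx -0.5$)
$y{\left(m,z \right)} = - \frac{25}{2} + 6 z$ ($y{\left(m,z \right)} = - \frac{1}{2} + \left(z - 2\right) 6 = - \frac{1}{2} + \left(-2 + z\right) 6 = - \frac{1}{2} + \left(-12 + 6 z\right) = - \frac{25}{2} + 6 z$)
$\left(82 + y{\left(8,U \right)}\right)^{2} = \left(82 + \left(- \frac{25}{2} + 6 \cdot 12\right)\right)^{2} = \left(82 + \left(- \frac{25}{2} + 72\right)\right)^{2} = \left(82 + \frac{119}{2}\right)^{2} = \left(\frac{283}{2}\right)^{2} = \frac{80089}{4}$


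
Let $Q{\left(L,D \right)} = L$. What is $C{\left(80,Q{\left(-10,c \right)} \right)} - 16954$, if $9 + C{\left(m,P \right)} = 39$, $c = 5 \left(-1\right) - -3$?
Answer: $-16924$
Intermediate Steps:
$c = -2$ ($c = -5 + 3 = -2$)
$C{\left(m,P \right)} = 30$ ($C{\left(m,P \right)} = -9 + 39 = 30$)
$C{\left(80,Q{\left(-10,c \right)} \right)} - 16954 = 30 - 16954 = -16924$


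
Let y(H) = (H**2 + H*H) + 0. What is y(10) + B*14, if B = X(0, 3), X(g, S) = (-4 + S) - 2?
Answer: 158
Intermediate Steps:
y(H) = 2*H**2 (y(H) = (H**2 + H**2) + 0 = 2*H**2 + 0 = 2*H**2)
X(g, S) = -6 + S
B = -3 (B = -6 + 3 = -3)
y(10) + B*14 = 2*10**2 - 3*14 = 2*100 - 42 = 200 - 42 = 158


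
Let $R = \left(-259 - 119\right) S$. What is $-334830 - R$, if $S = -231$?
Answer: $-422148$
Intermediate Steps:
$R = 87318$ ($R = \left(-259 - 119\right) \left(-231\right) = \left(-378\right) \left(-231\right) = 87318$)
$-334830 - R = -334830 - 87318 = -422148$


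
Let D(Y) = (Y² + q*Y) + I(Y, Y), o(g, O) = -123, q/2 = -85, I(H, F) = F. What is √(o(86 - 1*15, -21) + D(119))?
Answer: I*√6073 ≈ 77.929*I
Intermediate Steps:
q = -170 (q = 2*(-85) = -170)
D(Y) = Y² - 169*Y (D(Y) = (Y² - 170*Y) + Y = Y² - 169*Y)
√(o(86 - 1*15, -21) + D(119)) = √(-123 + 119*(-169 + 119)) = √(-123 + 119*(-50)) = √(-123 - 5950) = √(-6073) = I*√6073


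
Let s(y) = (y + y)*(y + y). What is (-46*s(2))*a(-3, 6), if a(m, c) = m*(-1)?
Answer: -2208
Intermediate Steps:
s(y) = 4*y**2 (s(y) = (2*y)*(2*y) = 4*y**2)
a(m, c) = -m
(-46*s(2))*a(-3, 6) = (-184*2**2)*(-1*(-3)) = -184*4*3 = -46*16*3 = -736*3 = -2208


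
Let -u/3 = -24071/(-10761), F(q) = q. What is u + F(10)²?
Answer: 334629/3587 ≈ 93.289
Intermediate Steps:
u = -24071/3587 (u = -(-3)*24071/(-10761) = -(-3)*24071*(-1/10761) = -(-3)*(-24071)/10761 = -3*24071/10761 = -24071/3587 ≈ -6.7106)
u + F(10)² = -24071/3587 + 10² = -24071/3587 + 100 = 334629/3587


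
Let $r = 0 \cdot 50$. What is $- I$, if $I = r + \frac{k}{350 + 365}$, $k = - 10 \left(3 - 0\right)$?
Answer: $\frac{6}{143} \approx 0.041958$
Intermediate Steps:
$k = -30$ ($k = - 10 \left(3 + 0\right) = \left(-10\right) 3 = -30$)
$r = 0$
$I = - \frac{6}{143}$ ($I = 0 + \frac{1}{350 + 365} \left(-30\right) = 0 + \frac{1}{715} \left(-30\right) = 0 - \frac{6}{143} = - \frac{6}{143} \approx -0.041958$)
$- I = \left(-1\right) \left(- \frac{6}{143}\right) = \frac{6}{143}$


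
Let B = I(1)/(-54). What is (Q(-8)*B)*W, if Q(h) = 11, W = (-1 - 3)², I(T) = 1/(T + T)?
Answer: -44/27 ≈ -1.6296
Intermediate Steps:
I(T) = 1/(2*T)
W = 16 (W = (-4)² = 16)
B = -1/108 (B = ((½)/1)/(-54) = ((½)*1)*(-1/54) = (½)*(-1/54) = -1/108 ≈ -0.0092593)
(Q(-8)*B)*W = (11*(-1/108))*16 = -11/108*16 = -44/27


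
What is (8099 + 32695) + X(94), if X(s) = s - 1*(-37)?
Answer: 40925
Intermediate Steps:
X(s) = 37 + s (X(s) = s + 37 = 37 + s)
(8099 + 32695) + X(94) = (8099 + 32695) + (37 + 94) = 40794 + 131 = 40925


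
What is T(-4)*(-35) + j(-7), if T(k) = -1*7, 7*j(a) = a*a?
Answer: 252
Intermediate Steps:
j(a) = a²/7 (j(a) = (a*a)/7 = a²/7)
T(k) = -7
T(-4)*(-35) + j(-7) = -7*(-35) + (⅐)*(-7)² = 245 + (⅐)*49 = 245 + 7 = 252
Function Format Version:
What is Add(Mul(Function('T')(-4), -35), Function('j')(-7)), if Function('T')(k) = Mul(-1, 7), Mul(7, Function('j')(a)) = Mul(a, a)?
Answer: 252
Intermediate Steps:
Function('j')(a) = Mul(Rational(1, 7), Pow(a, 2)) (Function('j')(a) = Mul(Rational(1, 7), Mul(a, a)) = Mul(Rational(1, 7), Pow(a, 2)))
Function('T')(k) = -7
Add(Mul(Function('T')(-4), -35), Function('j')(-7)) = Add(Mul(-7, -35), Mul(Rational(1, 7), Pow(-7, 2))) = Add(245, Mul(Rational(1, 7), 49)) = Add(245, 7) = 252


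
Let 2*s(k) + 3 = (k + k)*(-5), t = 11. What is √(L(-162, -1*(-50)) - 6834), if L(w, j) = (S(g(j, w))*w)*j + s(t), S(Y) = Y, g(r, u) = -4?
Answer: √102038/2 ≈ 159.72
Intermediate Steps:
s(k) = -3/2 - 5*k (s(k) = -3/2 + ((k + k)*(-5))/2 = -3/2 + ((2*k)*(-5))/2 = -3/2 + (-10*k)/2 = -3/2 - 5*k)
L(w, j) = -113/2 - 4*j*w (L(w, j) = (-4*w)*j + (-3/2 - 5*11) = -4*j*w + (-3/2 - 55) = -4*j*w - 113/2 = -113/2 - 4*j*w)
√(L(-162, -1*(-50)) - 6834) = √((-113/2 - 4*(-1*(-50))*(-162)) - 6834) = √((-113/2 - 4*50*(-162)) - 6834) = √((-113/2 + 32400) - 6834) = √(64687/2 - 6834) = √(51019/2) = √102038/2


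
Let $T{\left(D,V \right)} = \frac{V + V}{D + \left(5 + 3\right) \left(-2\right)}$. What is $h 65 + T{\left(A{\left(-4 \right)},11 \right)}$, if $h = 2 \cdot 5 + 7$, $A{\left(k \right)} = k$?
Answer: $\frac{11039}{10} \approx 1103.9$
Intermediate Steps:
$T{\left(D,V \right)} = \frac{2 V}{-16 + D}$ ($T{\left(D,V \right)} = \frac{2 V}{D + 8 \left(-2\right)} = \frac{2 V}{D - 16} = \frac{2 V}{-16 + D}$)
$h = 17$ ($h = 10 + 7 = 17$)
$h 65 + T{\left(A{\left(-4 \right)},11 \right)} = 17 \cdot 65 + 2 \cdot 11 \frac{1}{-16 - 4} = 1105 + 2 \cdot 11 \frac{1}{-20} = 1105 + 2 \cdot 11 \left(- \frac{1}{20}\right) = 1105 - \frac{11}{10} = \frac{11039}{10}$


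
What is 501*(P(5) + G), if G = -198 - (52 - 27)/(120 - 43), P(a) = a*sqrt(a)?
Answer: -7650771/77 + 2505*sqrt(5) ≈ -93759.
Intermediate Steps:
P(a) = a**(3/2)
G = -15271/77 (G = -198 - 25/77 = -15271/77 ≈ -198.32)
501*(P(5) + G) = 501*(5**(3/2) - 15271/77) = 501*(5*sqrt(5) - 15271/77) = 501*(-15271/77 + 5*sqrt(5)) = -7650771/77 + 2505*sqrt(5)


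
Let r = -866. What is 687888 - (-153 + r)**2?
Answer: -350473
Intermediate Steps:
687888 - (-153 + r)**2 = 687888 - (-153 - 866)**2 = 687888 - 1*(-1019)**2 = 687888 - 1*1038361 = 687888 - 1038361 = -350473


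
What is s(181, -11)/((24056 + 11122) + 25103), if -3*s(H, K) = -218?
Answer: 218/180843 ≈ 0.0012055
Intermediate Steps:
s(H, K) = 218/3 (s(H, K) = -⅓*(-218) = 218/3)
s(181, -11)/((24056 + 11122) + 25103) = 218/(3*((24056 + 11122) + 25103)) = 218/(3*(35178 + 25103)) = (218/3)/60281 = (218/3)*(1/60281) = 218/180843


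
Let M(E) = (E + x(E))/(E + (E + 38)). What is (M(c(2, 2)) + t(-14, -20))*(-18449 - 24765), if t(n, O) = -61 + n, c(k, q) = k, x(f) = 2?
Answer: 67975622/21 ≈ 3.2369e+6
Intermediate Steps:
M(E) = (2 + E)/(38 + 2*E) (M(E) = (E + 2)/(E + (E + 38)) = (2 + E)/(E + (38 + E)) = (2 + E)/(38 + 2*E))
(M(c(2, 2)) + t(-14, -20))*(-18449 - 24765) = ((2 + 2)/(2*(19 + 2)) + (-61 - 14))*(-18449 - 24765) = ((1/2)*4/21 - 75)*(-43214) = ((1/2)*(1/21)*4 - 75)*(-43214) = (2/21 - 75)*(-43214) = -1573/21*(-43214) = 67975622/21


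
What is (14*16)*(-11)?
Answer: -2464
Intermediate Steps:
(14*16)*(-11) = 224*(-11) = -2464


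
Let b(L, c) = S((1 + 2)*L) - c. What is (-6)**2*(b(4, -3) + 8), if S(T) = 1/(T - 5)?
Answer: 2808/7 ≈ 401.14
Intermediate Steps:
S(T) = 1/(-5 + T)
b(L, c) = 1/(-5 + 3*L) - c (b(L, c) = 1/(-5 + (1 + 2)*L) - c = 1/(-5 + 3*L) - c)
(-6)**2*(b(4, -3) + 8) = (-6)**2*((1/(-5 + 3*4) - 1*(-3)) + 8) = 36*((1/(-5 + 12) + 3) + 8) = 36*((1/7 + 3) + 8) = 36*(22/7 + 8) = 36*(78/7) = 2808/7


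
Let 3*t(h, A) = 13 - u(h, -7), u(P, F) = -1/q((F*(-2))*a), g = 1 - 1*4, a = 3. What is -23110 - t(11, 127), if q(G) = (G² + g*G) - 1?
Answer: -37838164/1637 ≈ -23114.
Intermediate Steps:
g = -3 (g = 1 - 4 = -3)
q(G) = -1 + G² - 3*G (q(G) = (G² - 3*G) - 1 = -1 + G² - 3*G)
u(P, F) = -1/(-1 + 18*F + 36*F²) (u(P, F) = -1/(-1 + ((F*(-2))*3)² - 3*F*(-2)*3) = -1/(-1 + (-2*F*3)² - 3*(-2*F)*3) = -1/(-1 + (-6*F)² - (-18)*F) = -1/(-1 + 36*F² + 18*F) = -1/(-1 + 18*F + 36*F²))
t(h, A) = 7094/1637 (t(h, A) = (13 - (-1)/(-1 + 18*(-7) + 36*(-7)²))/3 = (13 - (-1)/(-1 - 126 + 36*49))/3 = (13 - (-1)/(-1 - 126 + 1764))/3 = (13 - (-1)/1637)/3 = (13 - 1*(-1/1637))/3 = (13 + 1/1637)/3 = (⅓)*(21282/1637) = 7094/1637)
-23110 - t(11, 127) = -23110 - 1*7094/1637 = -23110 - 7094/1637 = -37838164/1637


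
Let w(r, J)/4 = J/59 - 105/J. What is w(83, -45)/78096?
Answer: 139/1727874 ≈ 8.0446e-5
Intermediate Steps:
w(r, J) = -420/J + 4*J/59 (w(r, J) = 4*(J/59 - 105/J) = 4*(-105/J + J/59) = -420/J + 4*J/59)
w(83, -45)/78096 = (-420/(-45) + (4/59)*(-45))/78096 = (-420*(-1/45) - 180/59)*(1/78096) = (28/3 - 180/59)*(1/78096) = (1112/177)*(1/78096) = 139/1727874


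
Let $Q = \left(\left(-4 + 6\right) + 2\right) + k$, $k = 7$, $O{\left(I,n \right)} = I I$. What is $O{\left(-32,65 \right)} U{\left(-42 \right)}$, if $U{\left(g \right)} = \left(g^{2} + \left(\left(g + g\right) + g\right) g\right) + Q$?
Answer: $7236608$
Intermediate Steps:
$O{\left(I,n \right)} = I^{2}$
$Q = 11$ ($Q = \left(\left(-4 + 6\right) + 2\right) + 7 = \left(2 + 2\right) + 7 = 4 + 7 = 11$)
$U{\left(g \right)} = 11 + 4 g^{2}$ ($U{\left(g \right)} = \left(g^{2} + \left(\left(g + g\right) + g\right) g\right) + 11 = \left(g^{2} + \left(2 g + g\right) g\right) + 11 = \left(g^{2} + 3 g g\right) + 11 = \left(g^{2} + 3 g^{2}\right) + 11 = 4 g^{2} + 11 = 11 + 4 g^{2}$)
$O{\left(-32,65 \right)} U{\left(-42 \right)} = \left(-32\right)^{2} \left(11 + 4 \left(-42\right)^{2}\right) = 1024 \left(11 + 4 \cdot 1764\right) = 1024 \left(11 + 7056\right) = 1024 \cdot 7067 = 7236608$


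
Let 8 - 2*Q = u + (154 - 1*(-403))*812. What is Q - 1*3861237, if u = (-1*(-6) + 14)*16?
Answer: -4087535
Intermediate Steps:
u = 320 (u = (6 + 14)*16 = 20*16 = 320)
Q = -226298 (Q = 4 - (320 + (154 - 1*(-403))*812)/2 = 4 - (320 + (154 + 403)*812)/2 = 4 - (320 + 557*812)/2 = 4 - (320 + 452284)/2 = 4 - ½*452604 = 4 - 226302 = -226298)
Q - 1*3861237 = -226298 - 1*3861237 = -226298 - 3861237 = -4087535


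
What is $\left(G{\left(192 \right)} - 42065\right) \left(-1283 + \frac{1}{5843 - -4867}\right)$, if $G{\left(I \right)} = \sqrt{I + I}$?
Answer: $\frac{115602435677}{2142} - \frac{54963716 \sqrt{6}}{5355} \approx 5.3944 \cdot 10^{7}$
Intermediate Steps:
$G{\left(I \right)} = \sqrt{2} \sqrt{I}$ ($G{\left(I \right)} = \sqrt{2 I} = \sqrt{2} \sqrt{I}$)
$\left(G{\left(192 \right)} - 42065\right) \left(-1283 + \frac{1}{5843 - -4867}\right) = \left(\sqrt{2} \sqrt{192} - 42065\right) \left(-1283 + \frac{1}{5843 - -4867}\right) = \left(\sqrt{2} \cdot 8 \sqrt{3} - 42065\right) \left(-1283 + \frac{1}{5843 + 4867}\right) = \left(8 \sqrt{6} - 42065\right) \left(-1283 + \frac{1}{10710}\right) = \left(-42065 + 8 \sqrt{6}\right) \left(-1283 + \frac{1}{10710}\right) = \left(-42065 + 8 \sqrt{6}\right) \left(- \frac{13740929}{10710}\right) = \frac{115602435677}{2142} - \frac{54963716 \sqrt{6}}{5355}$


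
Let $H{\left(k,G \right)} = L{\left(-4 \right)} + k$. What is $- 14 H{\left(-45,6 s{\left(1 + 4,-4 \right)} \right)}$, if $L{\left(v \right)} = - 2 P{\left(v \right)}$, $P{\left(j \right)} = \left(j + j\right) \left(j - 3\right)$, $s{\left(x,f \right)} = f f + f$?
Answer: $2198$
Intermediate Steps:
$s{\left(x,f \right)} = f + f^{2}$ ($s{\left(x,f \right)} = f^{2} + f = f + f^{2}$)
$P{\left(j \right)} = 2 j \left(-3 + j\right)$
$L{\left(v \right)} = - 4 v \left(-3 + v\right)$ ($L{\left(v \right)} = - 2 \cdot 2 v \left(-3 + v\right) = - 4 v \left(-3 + v\right)$)
$H{\left(k,G \right)} = -112 + k$ ($H{\left(k,G \right)} = 4 \left(-4\right) \left(3 - -4\right) + k = 4 \left(-4\right) \left(3 + 4\right) + k = 4 \left(-4\right) 7 + k = -112 + k$)
$- 14 H{\left(-45,6 s{\left(1 + 4,-4 \right)} \right)} = - 14 \left(-112 - 45\right) = \left(-14\right) \left(-157\right) = 2198$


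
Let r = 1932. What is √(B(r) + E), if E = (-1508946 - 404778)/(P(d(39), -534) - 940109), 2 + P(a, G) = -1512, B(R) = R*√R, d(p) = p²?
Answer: 2*√(450501633513 + 856507642408614*√483)/941623 ≈ 291.41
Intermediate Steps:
B(R) = R^(3/2)
P(a, G) = -1514 (P(a, G) = -2 - 1512 = -1514)
E = 1913724/941623 (E = (-1508946 - 404778)/(-1514 - 940109) = -1913724/(-941623) = -1913724*(-1/941623) = 1913724/941623 ≈ 2.0324)
√(B(r) + E) = √(1932^(3/2) + 1913724/941623) = √(3864*√483 + 1913724/941623) = √(1913724/941623 + 3864*√483)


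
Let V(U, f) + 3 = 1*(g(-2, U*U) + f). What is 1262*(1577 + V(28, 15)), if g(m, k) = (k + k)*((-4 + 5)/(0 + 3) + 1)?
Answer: 13931218/3 ≈ 4.6437e+6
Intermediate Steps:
g(m, k) = 8*k/3 (g(m, k) = (2*k)*(1/3 + 1) = (2*k)*(1*(⅓) + 1) = (2*k)*(⅓ + 1) = (2*k)*(4/3) = 8*k/3)
V(U, f) = -3 + f + 8*U²/3 (V(U, f) = -3 + 1*(8*(U*U)/3 + f) = -3 + 1*(8*U²/3 + f) = -3 + 1*(f + 8*U²/3) = -3 + (f + 8*U²/3) = -3 + f + 8*U²/3)
1262*(1577 + V(28, 15)) = 1262*(1577 + (-3 + 15 + (8/3)*28²)) = 1262*(1577 + (-3 + 15 + (8/3)*784)) = 1262*(1577 + (-3 + 15 + 6272/3)) = 1262*(1577 + 6308/3) = 1262*(11039/3) = 13931218/3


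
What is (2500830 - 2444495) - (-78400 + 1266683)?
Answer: -1131948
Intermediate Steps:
(2500830 - 2444495) - (-78400 + 1266683) = 56335 - 1*1188283 = 56335 - 1188283 = -1131948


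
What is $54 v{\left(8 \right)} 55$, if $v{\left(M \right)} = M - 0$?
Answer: $23760$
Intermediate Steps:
$v{\left(M \right)} = M$ ($v{\left(M \right)} = M + 0 = M$)
$54 v{\left(8 \right)} 55 = 54 \cdot 8 \cdot 55 = 432 \cdot 55 = 23760$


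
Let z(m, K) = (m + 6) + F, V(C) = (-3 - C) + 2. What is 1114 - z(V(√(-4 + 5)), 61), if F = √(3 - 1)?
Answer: 1110 - √2 ≈ 1108.6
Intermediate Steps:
F = √2 ≈ 1.4142
V(C) = -1 - C
z(m, K) = 6 + m + √2 (z(m, K) = (m + 6) + √2 = (6 + m) + √2 = 6 + m + √2)
1114 - z(V(√(-4 + 5)), 61) = 1114 - (6 + (-1 - √(-4 + 5)) + √2) = 1114 - (6 + (-1 - √1) + √2) = 1114 - (6 + (-1 - 1*1) + √2) = 1114 - (6 + (-1 - 1) + √2) = 1114 - (6 - 2 + √2) = 1114 - (4 + √2) = 1114 + (-4 - √2) = 1110 - √2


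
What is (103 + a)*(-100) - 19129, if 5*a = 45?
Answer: -30329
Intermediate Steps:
a = 9 (a = (⅕)*45 = 9)
(103 + a)*(-100) - 19129 = (103 + 9)*(-100) - 19129 = 112*(-100) - 19129 = -11200 - 19129 = -30329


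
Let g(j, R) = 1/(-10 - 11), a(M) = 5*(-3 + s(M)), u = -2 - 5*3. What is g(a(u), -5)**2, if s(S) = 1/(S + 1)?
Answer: 1/441 ≈ 0.0022676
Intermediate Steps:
u = -17 (u = -2 - 15 = -17)
s(S) = 1/(1 + S)
a(M) = -15 + 5/(1 + M) (a(M) = 5*(-3 + 1/(1 + M)) = -15 + 5/(1 + M))
g(j, R) = -1/21 (g(j, R) = 1/(-21) = -1/21)
g(a(u), -5)**2 = (-1/21)**2 = 1/441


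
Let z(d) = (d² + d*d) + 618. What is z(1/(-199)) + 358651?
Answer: 14227411671/39601 ≈ 3.5927e+5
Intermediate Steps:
z(d) = 618 + 2*d² (z(d) = (d² + d²) + 618 = 2*d² + 618 = 618 + 2*d²)
z(1/(-199)) + 358651 = (618 + 2*(1/(-199))²) + 358651 = (618 + 2*(-1/199)²) + 358651 = (618 + 2*(1/39601)) + 358651 = (618 + 2/39601) + 358651 = 24473420/39601 + 358651 = 14227411671/39601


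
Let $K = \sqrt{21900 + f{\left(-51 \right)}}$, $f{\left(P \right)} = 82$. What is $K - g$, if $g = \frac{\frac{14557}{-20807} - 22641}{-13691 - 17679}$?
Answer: $- \frac{235552922}{326357795} + \sqrt{21982} \approx 147.54$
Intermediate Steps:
$g = \frac{235552922}{326357795}$ ($g = \frac{14557 \left(- \frac{1}{20807}\right) - 22641}{-31370} = \left(- \frac{14557}{20807} - 22641\right) \left(- \frac{1}{31370}\right) = \left(- \frac{471105844}{20807}\right) \left(- \frac{1}{31370}\right) = \frac{235552922}{326357795} \approx 0.72176$)
$K = \sqrt{21982}$ ($K = \sqrt{21900 + 82} = \sqrt{21982} \approx 148.26$)
$K - g = \sqrt{21982} - \frac{235552922}{326357795} = - \frac{235552922}{326357795} + \sqrt{21982}$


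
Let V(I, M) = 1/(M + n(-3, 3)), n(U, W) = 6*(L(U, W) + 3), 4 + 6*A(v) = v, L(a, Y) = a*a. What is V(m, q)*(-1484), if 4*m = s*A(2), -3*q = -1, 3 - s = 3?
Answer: -636/31 ≈ -20.516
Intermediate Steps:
L(a, Y) = a**2
A(v) = -2/3 + v/6
s = 0 (s = 3 - 1*3 = 3 - 3 = 0)
q = 1/3 (q = -1/3*(-1) = 1/3 ≈ 0.33333)
n(U, W) = 18 + 6*U**2 (n(U, W) = 6*(U**2 + 3) = 6*(3 + U**2) = 18 + 6*U**2)
m = 0 (m = (0*(-2/3 + (1/6)*2))/4 = (0*(-2/3 + 1/3))/4 = (0*(-1/3))/4 = (1/4)*0 = 0)
V(I, M) = 1/(72 + M) (V(I, M) = 1/(M + (18 + 6*(-3)**2)) = 1/(M + (18 + 6*9)) = 1/(M + (18 + 54)) = 1/(M + 72) = 1/(72 + M))
V(m, q)*(-1484) = -1484/(72 + 1/3) = -1484/(217/3) = (3/217)*(-1484) = -636/31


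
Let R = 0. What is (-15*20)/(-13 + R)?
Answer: 300/13 ≈ 23.077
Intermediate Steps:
(-15*20)/(-13 + R) = (-15*20)/(-13 + 0) = -300/(-13) = -300*(-1/13) = 300/13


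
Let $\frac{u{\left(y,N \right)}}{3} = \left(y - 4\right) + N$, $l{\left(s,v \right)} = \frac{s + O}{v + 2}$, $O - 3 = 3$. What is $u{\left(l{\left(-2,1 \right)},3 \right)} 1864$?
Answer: $1864$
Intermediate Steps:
$O = 6$ ($O = 3 + 3 = 6$)
$l{\left(s,v \right)} = \frac{6 + s}{2 + v}$ ($l{\left(s,v \right)} = \frac{s + 6}{v + 2} = \frac{6 + s}{2 + v}$)
$u{\left(y,N \right)} = -12 + 3 N + 3 y$ ($u{\left(y,N \right)} = 3 \left(\left(y - 4\right) + N\right) = 3 \left(\left(-4 + y\right) + N\right) = 3 \left(-4 + N + y\right) = -12 + 3 N + 3 y$)
$u{\left(l{\left(-2,1 \right)},3 \right)} 1864 = \left(-12 + 3 \cdot 3 + 3 \frac{6 - 2}{2 + 1}\right) 1864 = \left(-12 + 9 + 3 \cdot \frac{1}{3} \cdot 4\right) 1864 = \left(-12 + 9 + 3 \cdot \frac{4}{3}\right) 1864 = \left(-12 + 9 + 4\right) 1864 = 1 \cdot 1864 = 1864$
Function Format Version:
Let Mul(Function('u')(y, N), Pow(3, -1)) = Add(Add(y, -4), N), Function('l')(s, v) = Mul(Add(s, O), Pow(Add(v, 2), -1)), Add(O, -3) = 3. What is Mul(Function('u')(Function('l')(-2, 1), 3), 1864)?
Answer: 1864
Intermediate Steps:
O = 6 (O = Add(3, 3) = 6)
Function('l')(s, v) = Mul(Pow(Add(2, v), -1), Add(6, s)) (Function('l')(s, v) = Mul(Add(s, 6), Pow(Add(v, 2), -1)) = Mul(Add(6, s), Pow(Add(2, v), -1)) = Mul(Pow(Add(2, v), -1), Add(6, s)))
Function('u')(y, N) = Add(-12, Mul(3, N), Mul(3, y)) (Function('u')(y, N) = Mul(3, Add(Add(y, -4), N)) = Mul(3, Add(Add(-4, y), N)) = Mul(3, Add(-4, N, y)) = Add(-12, Mul(3, N), Mul(3, y)))
Mul(Function('u')(Function('l')(-2, 1), 3), 1864) = Mul(Add(-12, Mul(3, 3), Mul(3, Mul(Pow(Add(2, 1), -1), Add(6, -2)))), 1864) = Mul(Add(-12, 9, Mul(3, Mul(Pow(3, -1), 4))), 1864) = Mul(Add(-12, 9, Mul(3, Mul(Rational(1, 3), 4))), 1864) = Mul(Add(-12, 9, Mul(3, Rational(4, 3))), 1864) = Mul(Add(-12, 9, 4), 1864) = Mul(1, 1864) = 1864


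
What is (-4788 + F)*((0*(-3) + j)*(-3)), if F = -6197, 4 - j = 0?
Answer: 131820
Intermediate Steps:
j = 4 (j = 4 - 1*0 = 4 + 0 = 4)
(-4788 + F)*((0*(-3) + j)*(-3)) = (-4788 - 6197)*((0*(-3) + 4)*(-3)) = -10985*(0 + 4)*(-3) = -43940*(-3) = -10985*(-12) = 131820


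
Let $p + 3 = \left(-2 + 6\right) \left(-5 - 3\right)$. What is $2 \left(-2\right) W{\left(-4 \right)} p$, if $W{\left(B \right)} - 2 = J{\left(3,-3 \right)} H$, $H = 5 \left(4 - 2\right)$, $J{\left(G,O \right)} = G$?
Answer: $4480$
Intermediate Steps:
$H = 10$ ($H = 5 \cdot 2 = 10$)
$W{\left(B \right)} = 32$ ($W{\left(B \right)} = 2 + 3 \cdot 10 = 2 + 30 = 32$)
$p = -35$ ($p = -3 + \left(-2 + 6\right) \left(-5 - 3\right) = -3 + 4 \left(-8\right) = -3 - 32 = -35$)
$2 \left(-2\right) W{\left(-4 \right)} p = 2 \left(-2\right) 32 \left(-35\right) = \left(-4\right) 32 \left(-35\right) = \left(-128\right) \left(-35\right) = 4480$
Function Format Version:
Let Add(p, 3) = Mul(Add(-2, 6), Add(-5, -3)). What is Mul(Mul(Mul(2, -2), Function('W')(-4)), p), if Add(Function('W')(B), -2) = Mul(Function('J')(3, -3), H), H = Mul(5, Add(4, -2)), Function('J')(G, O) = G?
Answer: 4480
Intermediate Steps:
H = 10 (H = Mul(5, 2) = 10)
Function('W')(B) = 32 (Function('W')(B) = Add(2, Mul(3, 10)) = Add(2, 30) = 32)
p = -35 (p = Add(-3, Mul(Add(-2, 6), Add(-5, -3))) = Add(-3, Mul(4, -8)) = Add(-3, -32) = -35)
Mul(Mul(Mul(2, -2), Function('W')(-4)), p) = Mul(Mul(Mul(2, -2), 32), -35) = Mul(Mul(-4, 32), -35) = Mul(-128, -35) = 4480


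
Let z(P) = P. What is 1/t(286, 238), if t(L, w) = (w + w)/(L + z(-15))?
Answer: 271/476 ≈ 0.56933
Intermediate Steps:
t(L, w) = 2*w/(-15 + L) (t(L, w) = (w + w)/(L - 15) = (2*w)/(-15 + L) = 2*w/(-15 + L))
1/t(286, 238) = 1/(2*238/(-15 + 286)) = 1/(2*238/271) = 1/(2*238*(1/271)) = 1/(476/271) = 271/476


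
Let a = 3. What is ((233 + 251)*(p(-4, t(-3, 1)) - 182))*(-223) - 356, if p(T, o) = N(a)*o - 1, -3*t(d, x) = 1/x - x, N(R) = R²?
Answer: 19751200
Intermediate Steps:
t(d, x) = -1/(3*x) + x/3 (t(d, x) = -(1/x - x)/3 = -1/(3*x) + x/3)
p(T, o) = -1 + 9*o (p(T, o) = 3²*o - 1 = 9*o - 1 = -1 + 9*o)
((233 + 251)*(p(-4, t(-3, 1)) - 182))*(-223) - 356 = ((233 + 251)*((-1 + 9*((⅓)*(-1 + 1²)/1)) - 182))*(-223) - 356 = (484*((-1 + 9*((⅓)*1*(-1 + 1))) - 182))*(-223) - 356 = (484*((-1 + 9*((⅓)*1*0)) - 182))*(-223) - 356 = (484*((-1 + 9*0) - 182))*(-223) - 356 = (484*((-1 + 0) - 182))*(-223) - 356 = (484*(-1 - 182))*(-223) - 356 = (484*(-183))*(-223) - 356 = -88572*(-223) - 356 = 19751556 - 356 = 19751200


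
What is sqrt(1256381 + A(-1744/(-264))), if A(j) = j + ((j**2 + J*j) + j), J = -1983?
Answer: 19*sqrt(3750679)/33 ≈ 1115.1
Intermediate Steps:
A(j) = j**2 - 1981*j (A(j) = j + ((j**2 - 1983*j) + j) = j + (j**2 - 1982*j) = j**2 - 1981*j)
sqrt(1256381 + A(-1744/(-264))) = sqrt(1256381 + (-1744/(-264))*(-1981 - 1744/(-264))) = sqrt(1256381 + (-1744*(-1/264))*(-1981 - 1744*(-1/264))) = sqrt(1256381 + 218*(-1981 + 218/33)/33) = sqrt(1256381 + (218/33)*(-65155/33)) = sqrt(1256381 - 14203790/1089) = sqrt(1353995119/1089) = 19*sqrt(3750679)/33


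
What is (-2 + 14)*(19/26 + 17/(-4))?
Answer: -549/13 ≈ -42.231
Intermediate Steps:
(-2 + 14)*(19/26 + 17/(-4)) = 12*(19*(1/26) + 17*(-¼)) = 12*(19/26 - 17/4) = 12*(-183/52) = -549/13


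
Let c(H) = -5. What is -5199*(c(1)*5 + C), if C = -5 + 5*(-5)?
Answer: 285945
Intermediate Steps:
C = -30 (C = -5 - 25 = -30)
-5199*(c(1)*5 + C) = -5199*(-5*5 - 30) = -5199*(-25 - 30) = -5199*(-55) = 285945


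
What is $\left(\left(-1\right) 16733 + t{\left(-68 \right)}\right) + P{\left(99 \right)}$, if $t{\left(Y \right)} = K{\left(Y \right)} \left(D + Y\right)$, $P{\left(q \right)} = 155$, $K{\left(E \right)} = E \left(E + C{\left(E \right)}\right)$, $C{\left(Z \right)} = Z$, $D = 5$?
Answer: $-599202$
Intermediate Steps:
$K{\left(E \right)} = 2 E^{2}$ ($K{\left(E \right)} = E \left(E + E\right) = E 2 E = 2 E^{2}$)
$t{\left(Y \right)} = 2 Y^{2} \left(5 + Y\right)$
$\left(\left(-1\right) 16733 + t{\left(-68 \right)}\right) + P{\left(99 \right)} = \left(\left(-1\right) 16733 + 2 \left(-68\right)^{2} \left(5 - 68\right)\right) + 155 = \left(-16733 + 2 \cdot 4624 \left(-63\right)\right) + 155 = \left(-16733 - 582624\right) + 155 = -599357 + 155 = -599202$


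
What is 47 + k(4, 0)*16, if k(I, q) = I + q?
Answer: 111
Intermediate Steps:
47 + k(4, 0)*16 = 47 + (4 + 0)*16 = 47 + 4*16 = 47 + 64 = 111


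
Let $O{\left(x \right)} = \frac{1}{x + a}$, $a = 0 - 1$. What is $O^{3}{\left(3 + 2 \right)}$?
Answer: $\frac{1}{64} \approx 0.015625$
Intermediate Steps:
$a = -1$ ($a = 0 - 1 = -1$)
$O{\left(x \right)} = \frac{1}{-1 + x}$ ($O{\left(x \right)} = \frac{1}{x - 1} = \frac{1}{-1 + x}$)
$O^{3}{\left(3 + 2 \right)} = \left(\frac{1}{-1 + \left(3 + 2\right)}\right)^{3} = \left(\frac{1}{-1 + 5}\right)^{3} = \left(\frac{1}{4}\right)^{3} = \frac{1}{64}$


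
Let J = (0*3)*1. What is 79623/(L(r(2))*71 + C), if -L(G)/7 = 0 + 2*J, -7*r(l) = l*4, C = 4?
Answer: 79623/4 ≈ 19906.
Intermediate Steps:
J = 0 (J = 0*1 = 0)
r(l) = -4*l/7 (r(l) = -l*4/7 = -4*l/7)
L(G) = 0 (L(G) = -7*(0 + 2*0) = -7*(0 + 0) = -7*0 = 0)
79623/(L(r(2))*71 + C) = 79623/(0*71 + 4) = 79623/(0 + 4) = 79623/4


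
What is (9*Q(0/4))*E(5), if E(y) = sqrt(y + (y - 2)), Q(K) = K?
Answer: 0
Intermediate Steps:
E(y) = sqrt(-2 + 2*y) (E(y) = sqrt(y + (-2 + y)) = sqrt(-2 + 2*y))
(9*Q(0/4))*E(5) = (9*(0/4))*sqrt(-2 + 2*5) = (9*(0*(1/4)))*sqrt(-2 + 10) = (9*0)*sqrt(8) = 0*(2*sqrt(2)) = 0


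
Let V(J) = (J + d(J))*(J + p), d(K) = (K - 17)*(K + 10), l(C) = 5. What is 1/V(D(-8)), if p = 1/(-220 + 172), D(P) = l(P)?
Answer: -48/41825 ≈ -0.0011476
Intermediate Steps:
d(K) = (-17 + K)*(10 + K)
D(P) = 5
p = -1/48 (p = 1/(-48) = -1/48 ≈ -0.020833)
V(J) = (-1/48 + J)*(-170 + J² - 6*J) (V(J) = (J + (-170 + J² - 7*J))*(J - 1/48) = (-170 + J² - 6*J)*(-1/48 + J) = (-1/48 + J)*(-170 + J² - 6*J))
1/V(D(-8)) = 1/(85/24 + 5³ - 1359/8*5 - 289/48*5²) = 1/(85/24 + 125 - 6795/8 - 289/48*25) = 1/(85/24 + 125 - 6795/8 - 7225/48) = 1/(-41825/48) = -48/41825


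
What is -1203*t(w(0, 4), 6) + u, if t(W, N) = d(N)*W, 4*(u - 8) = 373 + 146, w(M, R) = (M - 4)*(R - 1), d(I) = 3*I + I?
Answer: 1386407/4 ≈ 3.4660e+5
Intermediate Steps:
d(I) = 4*I
w(M, R) = (-1 + R)*(-4 + M) (w(M, R) = (-4 + M)*(-1 + R) = (-1 + R)*(-4 + M))
u = 551/4 (u = 8 + (373 + 146)/4 = 8 + (¼)*519 = 8 + 519/4 = 551/4 ≈ 137.75)
t(W, N) = 4*N*W (t(W, N) = (4*N)*W = 4*N*W)
-1203*t(w(0, 4), 6) + u = -4812*6*(4 - 1*0 - 4*4 + 0*4) + 551/4 = -4812*6*(4 + 0 - 16 + 0) + 551/4 = -4812*6*(-12) + 551/4 = -1203*(-288) + 551/4 = 346464 + 551/4 = 1386407/4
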